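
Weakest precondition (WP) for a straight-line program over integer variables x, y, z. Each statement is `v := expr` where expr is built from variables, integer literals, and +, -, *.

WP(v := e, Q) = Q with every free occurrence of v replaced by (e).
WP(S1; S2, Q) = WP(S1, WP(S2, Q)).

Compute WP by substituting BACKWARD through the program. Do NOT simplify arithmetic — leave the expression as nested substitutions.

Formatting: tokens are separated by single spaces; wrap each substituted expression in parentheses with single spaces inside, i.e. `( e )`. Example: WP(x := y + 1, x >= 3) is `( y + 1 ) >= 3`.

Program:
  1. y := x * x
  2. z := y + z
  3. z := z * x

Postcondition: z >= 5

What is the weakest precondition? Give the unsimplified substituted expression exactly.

Answer: ( ( ( x * x ) + z ) * x ) >= 5

Derivation:
post: z >= 5
stmt 3: z := z * x  -- replace 1 occurrence(s) of z with (z * x)
  => ( z * x ) >= 5
stmt 2: z := y + z  -- replace 1 occurrence(s) of z with (y + z)
  => ( ( y + z ) * x ) >= 5
stmt 1: y := x * x  -- replace 1 occurrence(s) of y with (x * x)
  => ( ( ( x * x ) + z ) * x ) >= 5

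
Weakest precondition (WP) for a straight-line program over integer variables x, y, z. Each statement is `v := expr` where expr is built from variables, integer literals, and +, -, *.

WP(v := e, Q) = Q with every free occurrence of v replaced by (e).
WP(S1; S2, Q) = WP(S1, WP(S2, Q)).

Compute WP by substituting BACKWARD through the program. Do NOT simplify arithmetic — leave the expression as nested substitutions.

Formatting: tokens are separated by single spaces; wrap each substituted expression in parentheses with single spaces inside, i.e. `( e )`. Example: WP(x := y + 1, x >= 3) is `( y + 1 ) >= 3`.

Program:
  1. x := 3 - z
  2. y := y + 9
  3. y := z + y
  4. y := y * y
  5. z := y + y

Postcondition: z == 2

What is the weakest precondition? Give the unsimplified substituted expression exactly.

Answer: ( ( ( z + ( y + 9 ) ) * ( z + ( y + 9 ) ) ) + ( ( z + ( y + 9 ) ) * ( z + ( y + 9 ) ) ) ) == 2

Derivation:
post: z == 2
stmt 5: z := y + y  -- replace 1 occurrence(s) of z with (y + y)
  => ( y + y ) == 2
stmt 4: y := y * y  -- replace 2 occurrence(s) of y with (y * y)
  => ( ( y * y ) + ( y * y ) ) == 2
stmt 3: y := z + y  -- replace 4 occurrence(s) of y with (z + y)
  => ( ( ( z + y ) * ( z + y ) ) + ( ( z + y ) * ( z + y ) ) ) == 2
stmt 2: y := y + 9  -- replace 4 occurrence(s) of y with (y + 9)
  => ( ( ( z + ( y + 9 ) ) * ( z + ( y + 9 ) ) ) + ( ( z + ( y + 9 ) ) * ( z + ( y + 9 ) ) ) ) == 2
stmt 1: x := 3 - z  -- replace 0 occurrence(s) of x with (3 - z)
  => ( ( ( z + ( y + 9 ) ) * ( z + ( y + 9 ) ) ) + ( ( z + ( y + 9 ) ) * ( z + ( y + 9 ) ) ) ) == 2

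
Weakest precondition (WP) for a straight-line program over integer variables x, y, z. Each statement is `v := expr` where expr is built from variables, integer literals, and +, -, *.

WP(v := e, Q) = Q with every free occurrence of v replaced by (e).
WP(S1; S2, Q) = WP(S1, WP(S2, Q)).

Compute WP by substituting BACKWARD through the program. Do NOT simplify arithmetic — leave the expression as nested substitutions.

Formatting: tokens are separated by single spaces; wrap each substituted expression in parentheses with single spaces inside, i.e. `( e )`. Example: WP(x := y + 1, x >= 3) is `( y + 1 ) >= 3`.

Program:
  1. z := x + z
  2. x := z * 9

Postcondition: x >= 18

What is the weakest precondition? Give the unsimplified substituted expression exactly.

Answer: ( ( x + z ) * 9 ) >= 18

Derivation:
post: x >= 18
stmt 2: x := z * 9  -- replace 1 occurrence(s) of x with (z * 9)
  => ( z * 9 ) >= 18
stmt 1: z := x + z  -- replace 1 occurrence(s) of z with (x + z)
  => ( ( x + z ) * 9 ) >= 18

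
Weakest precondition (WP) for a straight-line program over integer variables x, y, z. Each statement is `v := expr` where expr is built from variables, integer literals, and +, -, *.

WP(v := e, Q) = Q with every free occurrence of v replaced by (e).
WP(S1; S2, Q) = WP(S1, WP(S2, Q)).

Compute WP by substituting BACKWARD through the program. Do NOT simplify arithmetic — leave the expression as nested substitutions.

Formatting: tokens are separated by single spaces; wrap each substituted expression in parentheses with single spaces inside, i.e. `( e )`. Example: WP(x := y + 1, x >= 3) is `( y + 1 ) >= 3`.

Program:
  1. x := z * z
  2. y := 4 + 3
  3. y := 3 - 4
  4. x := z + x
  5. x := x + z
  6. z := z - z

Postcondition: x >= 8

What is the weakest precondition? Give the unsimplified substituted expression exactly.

Answer: ( ( z + ( z * z ) ) + z ) >= 8

Derivation:
post: x >= 8
stmt 6: z := z - z  -- replace 0 occurrence(s) of z with (z - z)
  => x >= 8
stmt 5: x := x + z  -- replace 1 occurrence(s) of x with (x + z)
  => ( x + z ) >= 8
stmt 4: x := z + x  -- replace 1 occurrence(s) of x with (z + x)
  => ( ( z + x ) + z ) >= 8
stmt 3: y := 3 - 4  -- replace 0 occurrence(s) of y with (3 - 4)
  => ( ( z + x ) + z ) >= 8
stmt 2: y := 4 + 3  -- replace 0 occurrence(s) of y with (4 + 3)
  => ( ( z + x ) + z ) >= 8
stmt 1: x := z * z  -- replace 1 occurrence(s) of x with (z * z)
  => ( ( z + ( z * z ) ) + z ) >= 8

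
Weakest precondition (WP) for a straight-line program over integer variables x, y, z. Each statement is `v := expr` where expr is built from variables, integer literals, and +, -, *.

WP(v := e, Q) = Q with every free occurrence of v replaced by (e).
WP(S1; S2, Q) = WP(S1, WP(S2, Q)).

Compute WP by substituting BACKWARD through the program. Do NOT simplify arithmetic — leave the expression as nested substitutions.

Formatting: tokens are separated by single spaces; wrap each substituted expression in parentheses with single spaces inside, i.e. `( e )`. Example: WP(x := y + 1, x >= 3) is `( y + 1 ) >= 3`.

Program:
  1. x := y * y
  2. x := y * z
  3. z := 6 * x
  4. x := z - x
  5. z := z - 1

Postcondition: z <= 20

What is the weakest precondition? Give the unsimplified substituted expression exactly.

Answer: ( ( 6 * ( y * z ) ) - 1 ) <= 20

Derivation:
post: z <= 20
stmt 5: z := z - 1  -- replace 1 occurrence(s) of z with (z - 1)
  => ( z - 1 ) <= 20
stmt 4: x := z - x  -- replace 0 occurrence(s) of x with (z - x)
  => ( z - 1 ) <= 20
stmt 3: z := 6 * x  -- replace 1 occurrence(s) of z with (6 * x)
  => ( ( 6 * x ) - 1 ) <= 20
stmt 2: x := y * z  -- replace 1 occurrence(s) of x with (y * z)
  => ( ( 6 * ( y * z ) ) - 1 ) <= 20
stmt 1: x := y * y  -- replace 0 occurrence(s) of x with (y * y)
  => ( ( 6 * ( y * z ) ) - 1 ) <= 20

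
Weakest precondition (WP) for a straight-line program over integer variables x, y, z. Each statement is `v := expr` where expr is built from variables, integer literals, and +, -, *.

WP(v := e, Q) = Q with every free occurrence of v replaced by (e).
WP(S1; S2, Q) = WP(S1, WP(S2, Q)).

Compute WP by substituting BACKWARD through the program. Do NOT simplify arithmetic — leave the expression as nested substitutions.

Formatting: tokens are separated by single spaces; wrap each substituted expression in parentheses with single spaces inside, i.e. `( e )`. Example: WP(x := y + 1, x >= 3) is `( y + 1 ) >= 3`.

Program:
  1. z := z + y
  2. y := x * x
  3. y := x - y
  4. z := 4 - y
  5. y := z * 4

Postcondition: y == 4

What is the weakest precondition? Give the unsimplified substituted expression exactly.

post: y == 4
stmt 5: y := z * 4  -- replace 1 occurrence(s) of y with (z * 4)
  => ( z * 4 ) == 4
stmt 4: z := 4 - y  -- replace 1 occurrence(s) of z with (4 - y)
  => ( ( 4 - y ) * 4 ) == 4
stmt 3: y := x - y  -- replace 1 occurrence(s) of y with (x - y)
  => ( ( 4 - ( x - y ) ) * 4 ) == 4
stmt 2: y := x * x  -- replace 1 occurrence(s) of y with (x * x)
  => ( ( 4 - ( x - ( x * x ) ) ) * 4 ) == 4
stmt 1: z := z + y  -- replace 0 occurrence(s) of z with (z + y)
  => ( ( 4 - ( x - ( x * x ) ) ) * 4 ) == 4

Answer: ( ( 4 - ( x - ( x * x ) ) ) * 4 ) == 4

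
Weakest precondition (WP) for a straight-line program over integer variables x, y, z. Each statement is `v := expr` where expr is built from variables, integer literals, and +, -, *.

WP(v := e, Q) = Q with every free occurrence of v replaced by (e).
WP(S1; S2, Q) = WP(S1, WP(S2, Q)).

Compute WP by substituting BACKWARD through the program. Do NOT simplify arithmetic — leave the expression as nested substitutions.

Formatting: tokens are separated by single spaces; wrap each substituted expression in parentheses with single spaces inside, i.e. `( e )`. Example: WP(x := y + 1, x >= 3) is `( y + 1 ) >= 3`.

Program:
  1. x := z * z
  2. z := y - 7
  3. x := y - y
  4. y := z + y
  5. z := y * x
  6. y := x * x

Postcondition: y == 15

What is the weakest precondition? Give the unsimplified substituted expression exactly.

post: y == 15
stmt 6: y := x * x  -- replace 1 occurrence(s) of y with (x * x)
  => ( x * x ) == 15
stmt 5: z := y * x  -- replace 0 occurrence(s) of z with (y * x)
  => ( x * x ) == 15
stmt 4: y := z + y  -- replace 0 occurrence(s) of y with (z + y)
  => ( x * x ) == 15
stmt 3: x := y - y  -- replace 2 occurrence(s) of x with (y - y)
  => ( ( y - y ) * ( y - y ) ) == 15
stmt 2: z := y - 7  -- replace 0 occurrence(s) of z with (y - 7)
  => ( ( y - y ) * ( y - y ) ) == 15
stmt 1: x := z * z  -- replace 0 occurrence(s) of x with (z * z)
  => ( ( y - y ) * ( y - y ) ) == 15

Answer: ( ( y - y ) * ( y - y ) ) == 15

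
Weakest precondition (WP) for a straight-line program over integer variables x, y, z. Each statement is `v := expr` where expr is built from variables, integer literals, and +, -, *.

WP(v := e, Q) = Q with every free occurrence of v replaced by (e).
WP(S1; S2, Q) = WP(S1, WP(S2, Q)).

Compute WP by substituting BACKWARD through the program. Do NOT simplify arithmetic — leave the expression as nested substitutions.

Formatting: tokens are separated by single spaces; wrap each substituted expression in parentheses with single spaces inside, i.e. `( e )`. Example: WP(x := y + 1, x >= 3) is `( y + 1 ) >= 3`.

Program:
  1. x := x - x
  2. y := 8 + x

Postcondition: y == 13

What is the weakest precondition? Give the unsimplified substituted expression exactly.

post: y == 13
stmt 2: y := 8 + x  -- replace 1 occurrence(s) of y with (8 + x)
  => ( 8 + x ) == 13
stmt 1: x := x - x  -- replace 1 occurrence(s) of x with (x - x)
  => ( 8 + ( x - x ) ) == 13

Answer: ( 8 + ( x - x ) ) == 13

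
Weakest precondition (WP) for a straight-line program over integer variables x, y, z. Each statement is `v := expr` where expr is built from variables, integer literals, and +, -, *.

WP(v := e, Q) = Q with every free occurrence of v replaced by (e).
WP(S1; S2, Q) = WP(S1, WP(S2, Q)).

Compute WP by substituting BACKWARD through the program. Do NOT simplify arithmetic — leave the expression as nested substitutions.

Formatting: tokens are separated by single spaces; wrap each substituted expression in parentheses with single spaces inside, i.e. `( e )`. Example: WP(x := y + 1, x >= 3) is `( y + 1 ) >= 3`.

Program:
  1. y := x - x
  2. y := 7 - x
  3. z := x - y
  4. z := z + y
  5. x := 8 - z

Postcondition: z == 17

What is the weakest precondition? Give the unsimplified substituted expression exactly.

Answer: ( ( x - ( 7 - x ) ) + ( 7 - x ) ) == 17

Derivation:
post: z == 17
stmt 5: x := 8 - z  -- replace 0 occurrence(s) of x with (8 - z)
  => z == 17
stmt 4: z := z + y  -- replace 1 occurrence(s) of z with (z + y)
  => ( z + y ) == 17
stmt 3: z := x - y  -- replace 1 occurrence(s) of z with (x - y)
  => ( ( x - y ) + y ) == 17
stmt 2: y := 7 - x  -- replace 2 occurrence(s) of y with (7 - x)
  => ( ( x - ( 7 - x ) ) + ( 7 - x ) ) == 17
stmt 1: y := x - x  -- replace 0 occurrence(s) of y with (x - x)
  => ( ( x - ( 7 - x ) ) + ( 7 - x ) ) == 17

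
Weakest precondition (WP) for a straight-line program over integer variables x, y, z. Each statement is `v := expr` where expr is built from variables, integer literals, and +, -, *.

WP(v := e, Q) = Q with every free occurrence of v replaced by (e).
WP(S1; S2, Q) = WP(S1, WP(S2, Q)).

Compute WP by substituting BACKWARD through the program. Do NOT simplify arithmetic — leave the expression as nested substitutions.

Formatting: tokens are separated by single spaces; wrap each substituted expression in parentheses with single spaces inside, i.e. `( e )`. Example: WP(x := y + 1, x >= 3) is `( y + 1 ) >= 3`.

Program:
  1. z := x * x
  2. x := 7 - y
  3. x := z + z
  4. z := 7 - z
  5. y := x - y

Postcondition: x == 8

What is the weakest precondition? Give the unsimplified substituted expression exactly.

post: x == 8
stmt 5: y := x - y  -- replace 0 occurrence(s) of y with (x - y)
  => x == 8
stmt 4: z := 7 - z  -- replace 0 occurrence(s) of z with (7 - z)
  => x == 8
stmt 3: x := z + z  -- replace 1 occurrence(s) of x with (z + z)
  => ( z + z ) == 8
stmt 2: x := 7 - y  -- replace 0 occurrence(s) of x with (7 - y)
  => ( z + z ) == 8
stmt 1: z := x * x  -- replace 2 occurrence(s) of z with (x * x)
  => ( ( x * x ) + ( x * x ) ) == 8

Answer: ( ( x * x ) + ( x * x ) ) == 8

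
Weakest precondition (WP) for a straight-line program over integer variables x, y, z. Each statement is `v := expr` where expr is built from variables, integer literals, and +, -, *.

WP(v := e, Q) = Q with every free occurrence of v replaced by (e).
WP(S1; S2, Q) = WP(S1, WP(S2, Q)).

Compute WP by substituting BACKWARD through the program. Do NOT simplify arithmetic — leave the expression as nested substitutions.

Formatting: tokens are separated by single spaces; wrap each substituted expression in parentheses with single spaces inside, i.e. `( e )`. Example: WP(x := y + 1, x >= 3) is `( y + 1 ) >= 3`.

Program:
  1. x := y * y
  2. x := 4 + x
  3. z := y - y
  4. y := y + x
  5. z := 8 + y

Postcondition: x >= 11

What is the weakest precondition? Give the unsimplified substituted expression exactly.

post: x >= 11
stmt 5: z := 8 + y  -- replace 0 occurrence(s) of z with (8 + y)
  => x >= 11
stmt 4: y := y + x  -- replace 0 occurrence(s) of y with (y + x)
  => x >= 11
stmt 3: z := y - y  -- replace 0 occurrence(s) of z with (y - y)
  => x >= 11
stmt 2: x := 4 + x  -- replace 1 occurrence(s) of x with (4 + x)
  => ( 4 + x ) >= 11
stmt 1: x := y * y  -- replace 1 occurrence(s) of x with (y * y)
  => ( 4 + ( y * y ) ) >= 11

Answer: ( 4 + ( y * y ) ) >= 11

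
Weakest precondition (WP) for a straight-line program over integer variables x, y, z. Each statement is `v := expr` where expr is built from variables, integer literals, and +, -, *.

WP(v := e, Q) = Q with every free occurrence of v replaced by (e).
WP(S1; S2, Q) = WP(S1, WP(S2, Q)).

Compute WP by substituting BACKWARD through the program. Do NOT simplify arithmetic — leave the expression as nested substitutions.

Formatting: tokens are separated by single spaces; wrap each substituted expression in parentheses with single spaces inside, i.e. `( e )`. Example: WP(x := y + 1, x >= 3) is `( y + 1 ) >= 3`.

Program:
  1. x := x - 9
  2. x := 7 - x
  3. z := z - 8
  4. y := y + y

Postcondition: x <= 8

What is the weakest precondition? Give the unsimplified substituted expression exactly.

post: x <= 8
stmt 4: y := y + y  -- replace 0 occurrence(s) of y with (y + y)
  => x <= 8
stmt 3: z := z - 8  -- replace 0 occurrence(s) of z with (z - 8)
  => x <= 8
stmt 2: x := 7 - x  -- replace 1 occurrence(s) of x with (7 - x)
  => ( 7 - x ) <= 8
stmt 1: x := x - 9  -- replace 1 occurrence(s) of x with (x - 9)
  => ( 7 - ( x - 9 ) ) <= 8

Answer: ( 7 - ( x - 9 ) ) <= 8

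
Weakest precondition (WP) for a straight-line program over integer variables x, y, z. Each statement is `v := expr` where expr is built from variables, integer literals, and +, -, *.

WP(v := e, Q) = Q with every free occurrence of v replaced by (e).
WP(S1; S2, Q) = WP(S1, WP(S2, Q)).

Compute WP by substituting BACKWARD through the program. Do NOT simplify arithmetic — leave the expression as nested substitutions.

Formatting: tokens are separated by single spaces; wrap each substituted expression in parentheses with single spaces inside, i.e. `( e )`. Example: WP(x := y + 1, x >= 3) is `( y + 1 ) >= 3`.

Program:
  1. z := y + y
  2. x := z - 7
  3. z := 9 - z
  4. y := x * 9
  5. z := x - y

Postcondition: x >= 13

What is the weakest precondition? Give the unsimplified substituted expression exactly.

post: x >= 13
stmt 5: z := x - y  -- replace 0 occurrence(s) of z with (x - y)
  => x >= 13
stmt 4: y := x * 9  -- replace 0 occurrence(s) of y with (x * 9)
  => x >= 13
stmt 3: z := 9 - z  -- replace 0 occurrence(s) of z with (9 - z)
  => x >= 13
stmt 2: x := z - 7  -- replace 1 occurrence(s) of x with (z - 7)
  => ( z - 7 ) >= 13
stmt 1: z := y + y  -- replace 1 occurrence(s) of z with (y + y)
  => ( ( y + y ) - 7 ) >= 13

Answer: ( ( y + y ) - 7 ) >= 13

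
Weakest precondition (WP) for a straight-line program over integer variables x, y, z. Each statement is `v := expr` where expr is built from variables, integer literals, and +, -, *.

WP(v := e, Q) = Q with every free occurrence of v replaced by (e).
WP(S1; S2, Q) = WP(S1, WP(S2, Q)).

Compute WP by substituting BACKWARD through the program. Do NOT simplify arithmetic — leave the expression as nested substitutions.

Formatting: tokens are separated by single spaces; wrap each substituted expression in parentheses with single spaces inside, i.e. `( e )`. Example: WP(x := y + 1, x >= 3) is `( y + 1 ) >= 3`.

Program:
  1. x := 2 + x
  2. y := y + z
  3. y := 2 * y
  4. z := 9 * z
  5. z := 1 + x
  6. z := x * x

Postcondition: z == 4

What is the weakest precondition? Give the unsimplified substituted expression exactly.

post: z == 4
stmt 6: z := x * x  -- replace 1 occurrence(s) of z with (x * x)
  => ( x * x ) == 4
stmt 5: z := 1 + x  -- replace 0 occurrence(s) of z with (1 + x)
  => ( x * x ) == 4
stmt 4: z := 9 * z  -- replace 0 occurrence(s) of z with (9 * z)
  => ( x * x ) == 4
stmt 3: y := 2 * y  -- replace 0 occurrence(s) of y with (2 * y)
  => ( x * x ) == 4
stmt 2: y := y + z  -- replace 0 occurrence(s) of y with (y + z)
  => ( x * x ) == 4
stmt 1: x := 2 + x  -- replace 2 occurrence(s) of x with (2 + x)
  => ( ( 2 + x ) * ( 2 + x ) ) == 4

Answer: ( ( 2 + x ) * ( 2 + x ) ) == 4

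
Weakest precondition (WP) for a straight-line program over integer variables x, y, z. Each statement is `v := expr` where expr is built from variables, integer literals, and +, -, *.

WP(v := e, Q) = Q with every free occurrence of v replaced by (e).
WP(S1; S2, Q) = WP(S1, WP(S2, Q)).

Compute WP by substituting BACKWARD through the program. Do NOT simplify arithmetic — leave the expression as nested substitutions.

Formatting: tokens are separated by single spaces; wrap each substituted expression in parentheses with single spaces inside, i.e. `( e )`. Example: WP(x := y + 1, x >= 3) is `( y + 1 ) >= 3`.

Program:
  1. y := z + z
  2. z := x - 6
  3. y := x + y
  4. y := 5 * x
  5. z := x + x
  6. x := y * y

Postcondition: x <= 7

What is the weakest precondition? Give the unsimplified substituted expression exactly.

post: x <= 7
stmt 6: x := y * y  -- replace 1 occurrence(s) of x with (y * y)
  => ( y * y ) <= 7
stmt 5: z := x + x  -- replace 0 occurrence(s) of z with (x + x)
  => ( y * y ) <= 7
stmt 4: y := 5 * x  -- replace 2 occurrence(s) of y with (5 * x)
  => ( ( 5 * x ) * ( 5 * x ) ) <= 7
stmt 3: y := x + y  -- replace 0 occurrence(s) of y with (x + y)
  => ( ( 5 * x ) * ( 5 * x ) ) <= 7
stmt 2: z := x - 6  -- replace 0 occurrence(s) of z with (x - 6)
  => ( ( 5 * x ) * ( 5 * x ) ) <= 7
stmt 1: y := z + z  -- replace 0 occurrence(s) of y with (z + z)
  => ( ( 5 * x ) * ( 5 * x ) ) <= 7

Answer: ( ( 5 * x ) * ( 5 * x ) ) <= 7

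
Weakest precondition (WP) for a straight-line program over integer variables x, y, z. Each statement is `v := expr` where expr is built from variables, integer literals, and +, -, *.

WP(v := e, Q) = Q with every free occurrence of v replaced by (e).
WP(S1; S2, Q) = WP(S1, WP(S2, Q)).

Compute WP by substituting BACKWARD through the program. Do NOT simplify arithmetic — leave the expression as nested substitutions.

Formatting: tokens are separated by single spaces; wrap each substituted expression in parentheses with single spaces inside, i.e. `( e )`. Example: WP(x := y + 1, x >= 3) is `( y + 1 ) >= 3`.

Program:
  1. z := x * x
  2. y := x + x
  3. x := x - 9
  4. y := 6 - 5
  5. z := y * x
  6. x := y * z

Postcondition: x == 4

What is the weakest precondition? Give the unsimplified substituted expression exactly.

Answer: ( ( 6 - 5 ) * ( ( 6 - 5 ) * ( x - 9 ) ) ) == 4

Derivation:
post: x == 4
stmt 6: x := y * z  -- replace 1 occurrence(s) of x with (y * z)
  => ( y * z ) == 4
stmt 5: z := y * x  -- replace 1 occurrence(s) of z with (y * x)
  => ( y * ( y * x ) ) == 4
stmt 4: y := 6 - 5  -- replace 2 occurrence(s) of y with (6 - 5)
  => ( ( 6 - 5 ) * ( ( 6 - 5 ) * x ) ) == 4
stmt 3: x := x - 9  -- replace 1 occurrence(s) of x with (x - 9)
  => ( ( 6 - 5 ) * ( ( 6 - 5 ) * ( x - 9 ) ) ) == 4
stmt 2: y := x + x  -- replace 0 occurrence(s) of y with (x + x)
  => ( ( 6 - 5 ) * ( ( 6 - 5 ) * ( x - 9 ) ) ) == 4
stmt 1: z := x * x  -- replace 0 occurrence(s) of z with (x * x)
  => ( ( 6 - 5 ) * ( ( 6 - 5 ) * ( x - 9 ) ) ) == 4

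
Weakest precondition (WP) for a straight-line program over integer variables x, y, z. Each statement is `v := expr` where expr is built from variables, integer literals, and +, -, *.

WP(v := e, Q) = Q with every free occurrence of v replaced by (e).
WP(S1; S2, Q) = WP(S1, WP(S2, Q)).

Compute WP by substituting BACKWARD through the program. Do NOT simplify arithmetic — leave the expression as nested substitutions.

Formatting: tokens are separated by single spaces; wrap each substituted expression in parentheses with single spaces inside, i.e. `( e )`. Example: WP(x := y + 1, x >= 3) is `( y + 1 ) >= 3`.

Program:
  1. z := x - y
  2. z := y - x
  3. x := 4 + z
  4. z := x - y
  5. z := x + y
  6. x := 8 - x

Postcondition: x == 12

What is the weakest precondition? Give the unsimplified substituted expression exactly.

Answer: ( 8 - ( 4 + ( y - x ) ) ) == 12

Derivation:
post: x == 12
stmt 6: x := 8 - x  -- replace 1 occurrence(s) of x with (8 - x)
  => ( 8 - x ) == 12
stmt 5: z := x + y  -- replace 0 occurrence(s) of z with (x + y)
  => ( 8 - x ) == 12
stmt 4: z := x - y  -- replace 0 occurrence(s) of z with (x - y)
  => ( 8 - x ) == 12
stmt 3: x := 4 + z  -- replace 1 occurrence(s) of x with (4 + z)
  => ( 8 - ( 4 + z ) ) == 12
stmt 2: z := y - x  -- replace 1 occurrence(s) of z with (y - x)
  => ( 8 - ( 4 + ( y - x ) ) ) == 12
stmt 1: z := x - y  -- replace 0 occurrence(s) of z with (x - y)
  => ( 8 - ( 4 + ( y - x ) ) ) == 12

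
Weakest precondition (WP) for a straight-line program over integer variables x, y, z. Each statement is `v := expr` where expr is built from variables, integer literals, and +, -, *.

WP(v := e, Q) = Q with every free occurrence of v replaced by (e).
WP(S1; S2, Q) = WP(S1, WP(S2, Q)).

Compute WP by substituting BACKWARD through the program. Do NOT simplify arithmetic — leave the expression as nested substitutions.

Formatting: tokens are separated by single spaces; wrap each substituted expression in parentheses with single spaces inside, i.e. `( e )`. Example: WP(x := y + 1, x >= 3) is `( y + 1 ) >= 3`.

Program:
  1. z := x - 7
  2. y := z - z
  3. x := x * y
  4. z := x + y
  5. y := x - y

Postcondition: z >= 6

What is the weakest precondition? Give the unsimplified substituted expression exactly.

Answer: ( ( x * ( ( x - 7 ) - ( x - 7 ) ) ) + ( ( x - 7 ) - ( x - 7 ) ) ) >= 6

Derivation:
post: z >= 6
stmt 5: y := x - y  -- replace 0 occurrence(s) of y with (x - y)
  => z >= 6
stmt 4: z := x + y  -- replace 1 occurrence(s) of z with (x + y)
  => ( x + y ) >= 6
stmt 3: x := x * y  -- replace 1 occurrence(s) of x with (x * y)
  => ( ( x * y ) + y ) >= 6
stmt 2: y := z - z  -- replace 2 occurrence(s) of y with (z - z)
  => ( ( x * ( z - z ) ) + ( z - z ) ) >= 6
stmt 1: z := x - 7  -- replace 4 occurrence(s) of z with (x - 7)
  => ( ( x * ( ( x - 7 ) - ( x - 7 ) ) ) + ( ( x - 7 ) - ( x - 7 ) ) ) >= 6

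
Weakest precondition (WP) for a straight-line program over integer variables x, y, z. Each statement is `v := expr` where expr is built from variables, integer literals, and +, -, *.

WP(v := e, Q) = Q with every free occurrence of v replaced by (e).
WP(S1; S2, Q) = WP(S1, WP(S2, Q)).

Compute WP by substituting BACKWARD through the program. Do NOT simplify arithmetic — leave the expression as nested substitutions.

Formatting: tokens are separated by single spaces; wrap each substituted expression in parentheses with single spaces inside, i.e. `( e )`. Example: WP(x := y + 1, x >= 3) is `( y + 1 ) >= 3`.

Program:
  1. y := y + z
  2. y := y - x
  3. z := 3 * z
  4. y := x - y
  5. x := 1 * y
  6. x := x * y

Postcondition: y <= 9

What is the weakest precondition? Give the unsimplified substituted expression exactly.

post: y <= 9
stmt 6: x := x * y  -- replace 0 occurrence(s) of x with (x * y)
  => y <= 9
stmt 5: x := 1 * y  -- replace 0 occurrence(s) of x with (1 * y)
  => y <= 9
stmt 4: y := x - y  -- replace 1 occurrence(s) of y with (x - y)
  => ( x - y ) <= 9
stmt 3: z := 3 * z  -- replace 0 occurrence(s) of z with (3 * z)
  => ( x - y ) <= 9
stmt 2: y := y - x  -- replace 1 occurrence(s) of y with (y - x)
  => ( x - ( y - x ) ) <= 9
stmt 1: y := y + z  -- replace 1 occurrence(s) of y with (y + z)
  => ( x - ( ( y + z ) - x ) ) <= 9

Answer: ( x - ( ( y + z ) - x ) ) <= 9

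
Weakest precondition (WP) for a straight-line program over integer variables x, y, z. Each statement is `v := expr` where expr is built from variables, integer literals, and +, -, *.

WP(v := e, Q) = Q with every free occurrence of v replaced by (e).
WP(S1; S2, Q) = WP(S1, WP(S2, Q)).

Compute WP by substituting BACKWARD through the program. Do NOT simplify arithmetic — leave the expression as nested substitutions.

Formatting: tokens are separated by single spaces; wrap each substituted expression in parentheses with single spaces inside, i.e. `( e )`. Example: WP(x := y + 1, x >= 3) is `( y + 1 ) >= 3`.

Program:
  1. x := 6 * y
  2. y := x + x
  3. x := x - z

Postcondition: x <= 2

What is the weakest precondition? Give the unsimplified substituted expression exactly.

Answer: ( ( 6 * y ) - z ) <= 2

Derivation:
post: x <= 2
stmt 3: x := x - z  -- replace 1 occurrence(s) of x with (x - z)
  => ( x - z ) <= 2
stmt 2: y := x + x  -- replace 0 occurrence(s) of y with (x + x)
  => ( x - z ) <= 2
stmt 1: x := 6 * y  -- replace 1 occurrence(s) of x with (6 * y)
  => ( ( 6 * y ) - z ) <= 2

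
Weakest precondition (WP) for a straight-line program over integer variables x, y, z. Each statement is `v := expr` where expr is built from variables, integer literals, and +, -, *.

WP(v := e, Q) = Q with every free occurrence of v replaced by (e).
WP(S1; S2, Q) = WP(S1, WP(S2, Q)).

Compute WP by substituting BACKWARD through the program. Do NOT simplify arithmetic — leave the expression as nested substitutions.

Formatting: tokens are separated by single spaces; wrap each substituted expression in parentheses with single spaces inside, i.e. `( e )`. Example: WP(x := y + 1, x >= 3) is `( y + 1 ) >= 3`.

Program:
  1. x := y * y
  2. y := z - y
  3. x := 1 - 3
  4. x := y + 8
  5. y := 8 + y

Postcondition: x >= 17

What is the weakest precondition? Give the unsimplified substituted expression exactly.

Answer: ( ( z - y ) + 8 ) >= 17

Derivation:
post: x >= 17
stmt 5: y := 8 + y  -- replace 0 occurrence(s) of y with (8 + y)
  => x >= 17
stmt 4: x := y + 8  -- replace 1 occurrence(s) of x with (y + 8)
  => ( y + 8 ) >= 17
stmt 3: x := 1 - 3  -- replace 0 occurrence(s) of x with (1 - 3)
  => ( y + 8 ) >= 17
stmt 2: y := z - y  -- replace 1 occurrence(s) of y with (z - y)
  => ( ( z - y ) + 8 ) >= 17
stmt 1: x := y * y  -- replace 0 occurrence(s) of x with (y * y)
  => ( ( z - y ) + 8 ) >= 17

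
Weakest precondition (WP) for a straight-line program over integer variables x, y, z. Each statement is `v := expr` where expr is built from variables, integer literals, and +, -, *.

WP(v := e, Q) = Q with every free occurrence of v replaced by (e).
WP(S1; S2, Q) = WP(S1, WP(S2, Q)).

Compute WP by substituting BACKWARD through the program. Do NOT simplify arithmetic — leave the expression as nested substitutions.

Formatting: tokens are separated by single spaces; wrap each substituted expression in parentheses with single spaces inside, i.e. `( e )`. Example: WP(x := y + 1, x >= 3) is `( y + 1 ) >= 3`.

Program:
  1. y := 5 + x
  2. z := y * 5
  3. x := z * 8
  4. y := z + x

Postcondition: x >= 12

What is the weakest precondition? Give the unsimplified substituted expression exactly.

post: x >= 12
stmt 4: y := z + x  -- replace 0 occurrence(s) of y with (z + x)
  => x >= 12
stmt 3: x := z * 8  -- replace 1 occurrence(s) of x with (z * 8)
  => ( z * 8 ) >= 12
stmt 2: z := y * 5  -- replace 1 occurrence(s) of z with (y * 5)
  => ( ( y * 5 ) * 8 ) >= 12
stmt 1: y := 5 + x  -- replace 1 occurrence(s) of y with (5 + x)
  => ( ( ( 5 + x ) * 5 ) * 8 ) >= 12

Answer: ( ( ( 5 + x ) * 5 ) * 8 ) >= 12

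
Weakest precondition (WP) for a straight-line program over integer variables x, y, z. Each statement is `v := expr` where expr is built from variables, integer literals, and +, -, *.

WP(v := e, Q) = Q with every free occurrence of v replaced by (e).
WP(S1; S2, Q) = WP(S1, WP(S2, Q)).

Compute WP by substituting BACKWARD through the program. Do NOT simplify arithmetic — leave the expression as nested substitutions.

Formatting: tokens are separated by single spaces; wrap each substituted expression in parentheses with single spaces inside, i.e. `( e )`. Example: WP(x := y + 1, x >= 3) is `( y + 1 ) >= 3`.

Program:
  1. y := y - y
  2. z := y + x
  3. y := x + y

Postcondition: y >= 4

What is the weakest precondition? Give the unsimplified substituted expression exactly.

Answer: ( x + ( y - y ) ) >= 4

Derivation:
post: y >= 4
stmt 3: y := x + y  -- replace 1 occurrence(s) of y with (x + y)
  => ( x + y ) >= 4
stmt 2: z := y + x  -- replace 0 occurrence(s) of z with (y + x)
  => ( x + y ) >= 4
stmt 1: y := y - y  -- replace 1 occurrence(s) of y with (y - y)
  => ( x + ( y - y ) ) >= 4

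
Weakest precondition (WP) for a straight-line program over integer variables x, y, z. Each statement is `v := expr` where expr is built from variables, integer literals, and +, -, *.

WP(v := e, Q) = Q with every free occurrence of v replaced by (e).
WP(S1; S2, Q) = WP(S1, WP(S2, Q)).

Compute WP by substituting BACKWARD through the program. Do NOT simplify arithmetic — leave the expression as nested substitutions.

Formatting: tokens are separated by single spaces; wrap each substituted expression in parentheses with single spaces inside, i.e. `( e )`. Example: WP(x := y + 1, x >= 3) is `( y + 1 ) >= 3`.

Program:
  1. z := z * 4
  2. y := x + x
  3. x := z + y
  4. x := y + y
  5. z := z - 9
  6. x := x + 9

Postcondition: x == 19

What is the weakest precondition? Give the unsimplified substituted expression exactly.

Answer: ( ( ( x + x ) + ( x + x ) ) + 9 ) == 19

Derivation:
post: x == 19
stmt 6: x := x + 9  -- replace 1 occurrence(s) of x with (x + 9)
  => ( x + 9 ) == 19
stmt 5: z := z - 9  -- replace 0 occurrence(s) of z with (z - 9)
  => ( x + 9 ) == 19
stmt 4: x := y + y  -- replace 1 occurrence(s) of x with (y + y)
  => ( ( y + y ) + 9 ) == 19
stmt 3: x := z + y  -- replace 0 occurrence(s) of x with (z + y)
  => ( ( y + y ) + 9 ) == 19
stmt 2: y := x + x  -- replace 2 occurrence(s) of y with (x + x)
  => ( ( ( x + x ) + ( x + x ) ) + 9 ) == 19
stmt 1: z := z * 4  -- replace 0 occurrence(s) of z with (z * 4)
  => ( ( ( x + x ) + ( x + x ) ) + 9 ) == 19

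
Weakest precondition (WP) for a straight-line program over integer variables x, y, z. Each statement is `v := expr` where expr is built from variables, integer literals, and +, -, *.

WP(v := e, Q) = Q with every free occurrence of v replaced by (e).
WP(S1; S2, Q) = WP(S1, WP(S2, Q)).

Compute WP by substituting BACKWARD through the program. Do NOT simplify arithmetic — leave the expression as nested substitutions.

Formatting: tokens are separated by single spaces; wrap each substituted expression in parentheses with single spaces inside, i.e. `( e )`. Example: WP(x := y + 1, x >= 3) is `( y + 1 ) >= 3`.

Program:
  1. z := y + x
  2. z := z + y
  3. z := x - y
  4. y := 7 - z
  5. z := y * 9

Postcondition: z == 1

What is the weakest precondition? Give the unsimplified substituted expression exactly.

Answer: ( ( 7 - ( x - y ) ) * 9 ) == 1

Derivation:
post: z == 1
stmt 5: z := y * 9  -- replace 1 occurrence(s) of z with (y * 9)
  => ( y * 9 ) == 1
stmt 4: y := 7 - z  -- replace 1 occurrence(s) of y with (7 - z)
  => ( ( 7 - z ) * 9 ) == 1
stmt 3: z := x - y  -- replace 1 occurrence(s) of z with (x - y)
  => ( ( 7 - ( x - y ) ) * 9 ) == 1
stmt 2: z := z + y  -- replace 0 occurrence(s) of z with (z + y)
  => ( ( 7 - ( x - y ) ) * 9 ) == 1
stmt 1: z := y + x  -- replace 0 occurrence(s) of z with (y + x)
  => ( ( 7 - ( x - y ) ) * 9 ) == 1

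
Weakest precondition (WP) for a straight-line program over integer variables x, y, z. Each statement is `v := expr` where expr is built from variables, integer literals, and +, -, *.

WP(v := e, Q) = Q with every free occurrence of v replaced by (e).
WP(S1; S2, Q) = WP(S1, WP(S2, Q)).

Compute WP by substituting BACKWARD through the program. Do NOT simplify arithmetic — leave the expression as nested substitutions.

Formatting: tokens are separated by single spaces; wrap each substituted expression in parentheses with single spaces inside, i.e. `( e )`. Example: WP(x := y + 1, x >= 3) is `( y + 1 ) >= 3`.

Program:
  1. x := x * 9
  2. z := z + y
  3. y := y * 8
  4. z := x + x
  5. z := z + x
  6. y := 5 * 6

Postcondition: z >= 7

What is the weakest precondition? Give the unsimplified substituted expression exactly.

Answer: ( ( ( x * 9 ) + ( x * 9 ) ) + ( x * 9 ) ) >= 7

Derivation:
post: z >= 7
stmt 6: y := 5 * 6  -- replace 0 occurrence(s) of y with (5 * 6)
  => z >= 7
stmt 5: z := z + x  -- replace 1 occurrence(s) of z with (z + x)
  => ( z + x ) >= 7
stmt 4: z := x + x  -- replace 1 occurrence(s) of z with (x + x)
  => ( ( x + x ) + x ) >= 7
stmt 3: y := y * 8  -- replace 0 occurrence(s) of y with (y * 8)
  => ( ( x + x ) + x ) >= 7
stmt 2: z := z + y  -- replace 0 occurrence(s) of z with (z + y)
  => ( ( x + x ) + x ) >= 7
stmt 1: x := x * 9  -- replace 3 occurrence(s) of x with (x * 9)
  => ( ( ( x * 9 ) + ( x * 9 ) ) + ( x * 9 ) ) >= 7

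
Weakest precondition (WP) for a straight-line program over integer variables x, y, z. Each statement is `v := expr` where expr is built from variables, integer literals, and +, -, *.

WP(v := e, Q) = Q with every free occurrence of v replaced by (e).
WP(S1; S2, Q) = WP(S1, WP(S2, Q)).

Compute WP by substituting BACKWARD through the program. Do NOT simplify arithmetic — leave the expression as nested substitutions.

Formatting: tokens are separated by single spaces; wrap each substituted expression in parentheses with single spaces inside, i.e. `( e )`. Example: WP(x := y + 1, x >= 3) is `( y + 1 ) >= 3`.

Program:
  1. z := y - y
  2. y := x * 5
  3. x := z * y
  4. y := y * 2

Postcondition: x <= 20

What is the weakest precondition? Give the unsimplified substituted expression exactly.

post: x <= 20
stmt 4: y := y * 2  -- replace 0 occurrence(s) of y with (y * 2)
  => x <= 20
stmt 3: x := z * y  -- replace 1 occurrence(s) of x with (z * y)
  => ( z * y ) <= 20
stmt 2: y := x * 5  -- replace 1 occurrence(s) of y with (x * 5)
  => ( z * ( x * 5 ) ) <= 20
stmt 1: z := y - y  -- replace 1 occurrence(s) of z with (y - y)
  => ( ( y - y ) * ( x * 5 ) ) <= 20

Answer: ( ( y - y ) * ( x * 5 ) ) <= 20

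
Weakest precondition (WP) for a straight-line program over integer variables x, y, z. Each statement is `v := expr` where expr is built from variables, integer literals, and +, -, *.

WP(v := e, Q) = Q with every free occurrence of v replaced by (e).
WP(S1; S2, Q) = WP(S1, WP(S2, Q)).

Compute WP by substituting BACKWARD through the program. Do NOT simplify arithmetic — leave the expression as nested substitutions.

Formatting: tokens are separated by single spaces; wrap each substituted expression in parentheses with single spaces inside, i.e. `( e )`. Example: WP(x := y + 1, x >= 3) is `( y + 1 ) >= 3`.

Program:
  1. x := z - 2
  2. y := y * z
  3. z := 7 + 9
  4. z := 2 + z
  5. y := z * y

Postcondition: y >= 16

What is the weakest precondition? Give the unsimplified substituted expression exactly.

Answer: ( ( 2 + ( 7 + 9 ) ) * ( y * z ) ) >= 16

Derivation:
post: y >= 16
stmt 5: y := z * y  -- replace 1 occurrence(s) of y with (z * y)
  => ( z * y ) >= 16
stmt 4: z := 2 + z  -- replace 1 occurrence(s) of z with (2 + z)
  => ( ( 2 + z ) * y ) >= 16
stmt 3: z := 7 + 9  -- replace 1 occurrence(s) of z with (7 + 9)
  => ( ( 2 + ( 7 + 9 ) ) * y ) >= 16
stmt 2: y := y * z  -- replace 1 occurrence(s) of y with (y * z)
  => ( ( 2 + ( 7 + 9 ) ) * ( y * z ) ) >= 16
stmt 1: x := z - 2  -- replace 0 occurrence(s) of x with (z - 2)
  => ( ( 2 + ( 7 + 9 ) ) * ( y * z ) ) >= 16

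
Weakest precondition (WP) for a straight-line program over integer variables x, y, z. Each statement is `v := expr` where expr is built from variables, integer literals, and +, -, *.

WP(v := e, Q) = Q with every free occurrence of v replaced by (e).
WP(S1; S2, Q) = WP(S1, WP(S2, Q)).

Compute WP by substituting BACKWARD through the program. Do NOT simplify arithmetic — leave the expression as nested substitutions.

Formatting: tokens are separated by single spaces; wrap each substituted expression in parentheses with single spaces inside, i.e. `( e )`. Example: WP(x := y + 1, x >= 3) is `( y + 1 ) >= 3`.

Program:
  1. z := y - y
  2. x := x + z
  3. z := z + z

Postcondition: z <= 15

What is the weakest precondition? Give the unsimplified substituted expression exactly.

Answer: ( ( y - y ) + ( y - y ) ) <= 15

Derivation:
post: z <= 15
stmt 3: z := z + z  -- replace 1 occurrence(s) of z with (z + z)
  => ( z + z ) <= 15
stmt 2: x := x + z  -- replace 0 occurrence(s) of x with (x + z)
  => ( z + z ) <= 15
stmt 1: z := y - y  -- replace 2 occurrence(s) of z with (y - y)
  => ( ( y - y ) + ( y - y ) ) <= 15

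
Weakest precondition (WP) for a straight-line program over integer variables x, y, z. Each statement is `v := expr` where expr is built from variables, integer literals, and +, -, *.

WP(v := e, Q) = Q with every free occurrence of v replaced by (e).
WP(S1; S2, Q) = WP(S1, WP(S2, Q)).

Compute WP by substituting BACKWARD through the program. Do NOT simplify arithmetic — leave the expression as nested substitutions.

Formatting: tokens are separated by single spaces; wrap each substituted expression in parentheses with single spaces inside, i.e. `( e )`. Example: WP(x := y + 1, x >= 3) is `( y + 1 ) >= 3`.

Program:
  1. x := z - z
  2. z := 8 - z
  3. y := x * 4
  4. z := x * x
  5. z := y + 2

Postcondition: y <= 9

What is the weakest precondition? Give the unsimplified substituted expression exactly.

post: y <= 9
stmt 5: z := y + 2  -- replace 0 occurrence(s) of z with (y + 2)
  => y <= 9
stmt 4: z := x * x  -- replace 0 occurrence(s) of z with (x * x)
  => y <= 9
stmt 3: y := x * 4  -- replace 1 occurrence(s) of y with (x * 4)
  => ( x * 4 ) <= 9
stmt 2: z := 8 - z  -- replace 0 occurrence(s) of z with (8 - z)
  => ( x * 4 ) <= 9
stmt 1: x := z - z  -- replace 1 occurrence(s) of x with (z - z)
  => ( ( z - z ) * 4 ) <= 9

Answer: ( ( z - z ) * 4 ) <= 9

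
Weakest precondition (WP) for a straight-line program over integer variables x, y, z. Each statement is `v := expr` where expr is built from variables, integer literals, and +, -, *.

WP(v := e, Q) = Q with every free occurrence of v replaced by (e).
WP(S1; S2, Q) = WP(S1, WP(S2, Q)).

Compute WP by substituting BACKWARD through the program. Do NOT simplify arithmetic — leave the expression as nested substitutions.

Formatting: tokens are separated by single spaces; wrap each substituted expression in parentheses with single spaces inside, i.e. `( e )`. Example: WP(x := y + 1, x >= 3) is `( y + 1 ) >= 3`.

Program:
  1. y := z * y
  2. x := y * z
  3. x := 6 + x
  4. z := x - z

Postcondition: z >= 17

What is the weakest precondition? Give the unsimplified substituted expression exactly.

post: z >= 17
stmt 4: z := x - z  -- replace 1 occurrence(s) of z with (x - z)
  => ( x - z ) >= 17
stmt 3: x := 6 + x  -- replace 1 occurrence(s) of x with (6 + x)
  => ( ( 6 + x ) - z ) >= 17
stmt 2: x := y * z  -- replace 1 occurrence(s) of x with (y * z)
  => ( ( 6 + ( y * z ) ) - z ) >= 17
stmt 1: y := z * y  -- replace 1 occurrence(s) of y with (z * y)
  => ( ( 6 + ( ( z * y ) * z ) ) - z ) >= 17

Answer: ( ( 6 + ( ( z * y ) * z ) ) - z ) >= 17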